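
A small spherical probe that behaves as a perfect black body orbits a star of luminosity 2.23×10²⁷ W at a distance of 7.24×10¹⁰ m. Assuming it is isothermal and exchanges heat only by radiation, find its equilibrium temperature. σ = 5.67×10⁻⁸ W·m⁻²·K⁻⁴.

T ≈ 622 K

First find the stellar flux at distance d: S = L/(4πd²) = 2.23×10²⁷/(4π·(7.24×10¹⁰)²) = 33850 W/m².
For an isothermal sphere, absorbed (1−a)S·πr² = emitted σ·4πr²·T⁴, so T⁴ = (1−a)S/(4σ).
T⁴ = 1.00·33850/(4·5.67×10⁻⁸) = 1.493×10¹¹ K⁴.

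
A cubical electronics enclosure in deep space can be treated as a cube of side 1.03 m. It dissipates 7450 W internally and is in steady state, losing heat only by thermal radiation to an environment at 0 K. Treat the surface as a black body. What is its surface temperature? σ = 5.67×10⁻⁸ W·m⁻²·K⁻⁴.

T ≈ 379 K

Steady state: internal power = radiated power, P = εσA T⁴.
Radiating area A = 6L² = 6.365 m².
T⁴ = P/(εσA) = 7450/(1.0·5.67×10⁻⁸·6.365) = 2.064×10¹⁰ K⁴.
T = (2.064×10¹⁰)^(1/4).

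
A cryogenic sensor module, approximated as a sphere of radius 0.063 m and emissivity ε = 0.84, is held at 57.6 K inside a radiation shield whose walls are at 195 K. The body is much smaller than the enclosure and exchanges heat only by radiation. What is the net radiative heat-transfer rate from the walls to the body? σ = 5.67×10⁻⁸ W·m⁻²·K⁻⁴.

P_net ≈ 3.41 W

For a small grey body in a large enclosure: P_net = εσA(T_body⁴ − T_wall⁴).
A = 4πr² = 0.04988 m²; T_body⁴ − T_wall⁴ = 1.101×10⁷ − 1.446×10⁹ = -1.435×10⁹ K⁴.
|P_net| = 0.84·5.67×10⁻⁸·0.04988·1.435×10⁹.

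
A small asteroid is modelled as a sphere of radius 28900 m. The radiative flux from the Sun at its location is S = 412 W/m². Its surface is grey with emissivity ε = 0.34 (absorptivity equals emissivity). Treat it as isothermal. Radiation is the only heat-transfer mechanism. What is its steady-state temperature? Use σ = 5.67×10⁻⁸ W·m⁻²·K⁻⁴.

At equilibrium, absorbed power = emitted power.
Absorbing cross-section = πr² = 2.624×10⁹ m²; emitting surface = 4πr² = 1.050×10¹⁰ m² (ratio 4).
εS·A_cross = εσ·A_surf·T⁴  ⇒  T⁴ = S/(4σ)   (ε cancels).
T⁴ = 412/(4·5.67×10⁻⁸) = 1.817×10⁹ K⁴.
T = (1.817×10⁹)^(1/4).

T ≈ 206 K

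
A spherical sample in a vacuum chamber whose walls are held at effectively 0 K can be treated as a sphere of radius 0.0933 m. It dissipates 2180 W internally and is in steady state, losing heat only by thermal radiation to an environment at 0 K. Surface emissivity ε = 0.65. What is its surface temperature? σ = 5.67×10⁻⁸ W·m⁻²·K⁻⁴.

T ≈ 858 K

Steady state: internal power = radiated power, P = εσA T⁴.
Radiating area A = 4πr² = 0.1094 m².
T⁴ = P/(εσA) = 2180/(0.65·5.67×10⁻⁸·0.1094) = 5.407×10¹¹ K⁴.
T = (5.407×10¹¹)^(1/4).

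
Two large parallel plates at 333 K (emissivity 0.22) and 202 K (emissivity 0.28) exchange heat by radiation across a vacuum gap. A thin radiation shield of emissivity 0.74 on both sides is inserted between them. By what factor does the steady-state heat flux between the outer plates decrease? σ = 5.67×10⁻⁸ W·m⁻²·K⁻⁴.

factor ≈ 1.24

Without shield: q₀ = σΔ(T⁴)/(1/ε₁+1/ε₂−1) with denominator 7.117.
With shield the two gaps are in series; the resistances add: (1/ε₁+1/ε_s−1)+(1/ε_s+1/ε₂−1) = 4.897+3.923 = 8.820.
Heat-flux ratio q₀/q = 8.820/7.117.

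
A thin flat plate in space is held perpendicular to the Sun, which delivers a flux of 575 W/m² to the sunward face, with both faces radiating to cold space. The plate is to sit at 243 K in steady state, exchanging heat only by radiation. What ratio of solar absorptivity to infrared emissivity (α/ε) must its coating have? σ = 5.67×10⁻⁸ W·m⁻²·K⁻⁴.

α/ε ≈ 0.688

Balance: αS·A = εσ·2A·T⁴ ⇒ α/ε = 2σT⁴/S.
α/ε = 2·5.67×10⁻⁸·(243)⁴/575 = 2·5.67×10⁻⁸·3.487×10⁹/575.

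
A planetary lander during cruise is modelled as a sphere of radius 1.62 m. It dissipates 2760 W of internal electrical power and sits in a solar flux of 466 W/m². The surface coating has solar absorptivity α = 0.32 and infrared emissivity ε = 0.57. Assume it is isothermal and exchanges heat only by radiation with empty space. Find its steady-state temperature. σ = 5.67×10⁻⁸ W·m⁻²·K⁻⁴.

T ≈ 247 K

At steady state, absorbed solar power + internal power = radiated power.
Absorbed: α·S·A_cross = 0.32·466·8.245 = 1229 W (cross-section πr²).
Total input = 1229 + 2760 = 3989 W.
Radiated: εσ·A_surf·T⁴ with A_surf = 4πr² = 32.98 m².
T⁴ = 3989/(0.57·5.67×10⁻⁸·32.98) = 3.743×10⁹ K⁴.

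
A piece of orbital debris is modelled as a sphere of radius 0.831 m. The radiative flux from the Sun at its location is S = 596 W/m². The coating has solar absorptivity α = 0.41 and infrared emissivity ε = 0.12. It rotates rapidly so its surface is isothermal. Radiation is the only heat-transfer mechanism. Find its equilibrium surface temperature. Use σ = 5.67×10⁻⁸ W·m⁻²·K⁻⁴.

At equilibrium, absorbed power = emitted power.
Absorbing cross-section = πr² = 2.169 m²; emitting surface = 4πr² = 8.678 m² (ratio 4).
αS·A_cross = εσ·A_surf·T⁴  ⇒  T⁴ = αS/(ε·4σ).
T⁴ = 0.410·596/(0.12·4·5.67×10⁻⁸) = 8.979×10⁹ K⁴.
T = (8.979×10⁹)^(1/4).

T ≈ 308 K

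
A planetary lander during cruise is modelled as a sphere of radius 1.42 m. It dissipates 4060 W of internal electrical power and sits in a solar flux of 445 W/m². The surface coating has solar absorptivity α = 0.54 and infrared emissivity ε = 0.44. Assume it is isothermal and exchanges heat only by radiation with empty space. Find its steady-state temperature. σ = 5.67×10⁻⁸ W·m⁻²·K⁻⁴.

At steady state, absorbed solar power + internal power = radiated power.
Absorbed: α·S·A_cross = 0.54·445·6.335 = 1522 W (cross-section πr²).
Total input = 1522 + 4060 = 5582 W.
Radiated: εσ·A_surf·T⁴ with A_surf = 4πr² = 25.34 m².
T⁴ = 5582/(0.44·5.67×10⁻⁸·25.34) = 8.831×10⁹ K⁴.

T ≈ 307 K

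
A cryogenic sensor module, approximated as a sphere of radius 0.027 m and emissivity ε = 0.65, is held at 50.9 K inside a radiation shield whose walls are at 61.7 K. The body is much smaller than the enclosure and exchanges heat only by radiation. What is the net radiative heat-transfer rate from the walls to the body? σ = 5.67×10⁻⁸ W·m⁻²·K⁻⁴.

P_net ≈ 0.00263 W

For a small grey body in a large enclosure: P_net = εσA(T_body⁴ − T_wall⁴).
A = 4πr² = 0.009161 m²; T_body⁴ − T_wall⁴ = 6.712×10⁶ − 1.449×10⁷ = -7.780×10⁶ K⁴.
|P_net| = 0.65·5.67×10⁻⁸·0.009161·7.780×10⁶.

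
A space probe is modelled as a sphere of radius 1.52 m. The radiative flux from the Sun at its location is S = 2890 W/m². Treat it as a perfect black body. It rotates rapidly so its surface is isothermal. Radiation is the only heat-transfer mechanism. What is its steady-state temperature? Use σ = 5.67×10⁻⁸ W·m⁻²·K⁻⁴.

T ≈ 336 K

At equilibrium, absorbed power = emitted power.
Absorbing cross-section = πr² = 7.258 m²; emitting surface = 4πr² = 29.03 m² (ratio 4).
S·A_cross = εσ·A_surf·T⁴  ⇒  T⁴ = S/(4σ).
T⁴ = 1.00·2890/(4·5.67×10⁻⁸) = 1.274×10¹⁰ K⁴.
T = (1.274×10¹⁰)^(1/4).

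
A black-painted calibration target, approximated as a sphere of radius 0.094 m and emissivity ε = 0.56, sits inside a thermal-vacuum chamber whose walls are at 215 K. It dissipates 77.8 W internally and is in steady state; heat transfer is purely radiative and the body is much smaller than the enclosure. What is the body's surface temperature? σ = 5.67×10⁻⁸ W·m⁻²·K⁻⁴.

T ≈ 394 K

For a small grey body in a large enclosure, net radiated power = εσA(T⁴ − T_w⁴).
Steady state: P = εσA(T⁴ − T_w⁴) with A = 4πr² = 0.1110 m².
T⁴ = P/(εσA) + T_w⁴ = 77.8/(0.56·5.67×10⁻⁸·0.1110) + (215)⁴
    = 2.207×10¹⁰ + 2.137×10⁹ = 2.420×10¹⁰ K⁴.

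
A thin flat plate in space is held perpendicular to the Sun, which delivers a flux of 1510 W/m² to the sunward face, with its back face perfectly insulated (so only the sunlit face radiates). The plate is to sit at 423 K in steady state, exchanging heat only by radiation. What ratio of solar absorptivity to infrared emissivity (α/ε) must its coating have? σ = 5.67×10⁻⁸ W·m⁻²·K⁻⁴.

α/ε ≈ 1.20

Balance: αS·A = εσ·1A·T⁴ ⇒ α/ε = σT⁴/S.
α/ε = 5.67×10⁻⁸·(423)⁴/1510 = 5.67×10⁻⁸·3.202×10¹⁰/1510.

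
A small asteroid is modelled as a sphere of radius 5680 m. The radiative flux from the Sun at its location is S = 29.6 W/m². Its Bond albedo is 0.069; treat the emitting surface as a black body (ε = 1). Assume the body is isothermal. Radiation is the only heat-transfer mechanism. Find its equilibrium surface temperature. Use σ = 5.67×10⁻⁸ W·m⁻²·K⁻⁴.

T ≈ 105 K

At equilibrium, absorbed power = emitted power.
Absorbing cross-section = πr² = 1.014×10⁸ m²; emitting surface = 4πr² = 4.054×10⁸ m² (ratio 4).
(1−a)S·A_cross = εσ·A_surf·T⁴  ⇒  T⁴ = (1−a)S/(4σ).
T⁴ = 0.931·29.6/(4·5.67×10⁻⁸) = 1.215×10⁸ K⁴.
T = (1.215×10⁸)^(1/4).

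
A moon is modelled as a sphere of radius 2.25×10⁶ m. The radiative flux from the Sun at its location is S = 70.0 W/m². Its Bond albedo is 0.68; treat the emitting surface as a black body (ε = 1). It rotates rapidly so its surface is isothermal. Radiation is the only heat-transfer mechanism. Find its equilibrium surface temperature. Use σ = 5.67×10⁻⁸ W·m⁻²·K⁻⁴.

At equilibrium, absorbed power = emitted power.
Absorbing cross-section = πr² = 1.590×10¹³ m²; emitting surface = 4πr² = 6.362×10¹³ m² (ratio 4).
(1−a)S·A_cross = εσ·A_surf·T⁴  ⇒  T⁴ = (1−a)S/(4σ).
T⁴ = 0.320·70.0/(4·5.67×10⁻⁸) = 9.877×10⁷ K⁴.
T = (9.877×10⁷)^(1/4).

T ≈ 99.7 K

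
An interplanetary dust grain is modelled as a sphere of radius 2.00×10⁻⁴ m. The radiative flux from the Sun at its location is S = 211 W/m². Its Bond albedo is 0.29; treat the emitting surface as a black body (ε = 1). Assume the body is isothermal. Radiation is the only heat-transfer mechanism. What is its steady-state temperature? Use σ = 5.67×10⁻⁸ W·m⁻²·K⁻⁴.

T ≈ 160 K

At equilibrium, absorbed power = emitted power.
Absorbing cross-section = πr² = 1.257×10⁻⁷ m²; emitting surface = 4πr² = 5.027×10⁻⁷ m² (ratio 4).
(1−a)S·A_cross = εσ·A_surf·T⁴  ⇒  T⁴ = (1−a)S/(4σ).
T⁴ = 0.710·211/(4·5.67×10⁻⁸) = 6.605×10⁸ K⁴.
T = (6.605×10⁸)^(1/4).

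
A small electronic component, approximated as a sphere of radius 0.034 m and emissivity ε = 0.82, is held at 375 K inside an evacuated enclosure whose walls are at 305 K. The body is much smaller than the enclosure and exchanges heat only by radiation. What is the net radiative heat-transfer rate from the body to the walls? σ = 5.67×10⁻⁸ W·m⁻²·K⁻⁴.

P_net ≈ 7.51 W

For a small grey body in a large enclosure: P_net = εσA(T_body⁴ − T_wall⁴).
A = 4πr² = 0.01453 m²; T_body⁴ − T_wall⁴ = 1.978×10¹⁰ − 8.654×10⁹ = 1.112×10¹⁰ K⁴.
|P_net| = 0.82·5.67×10⁻⁸·0.01453·1.112×10¹⁰.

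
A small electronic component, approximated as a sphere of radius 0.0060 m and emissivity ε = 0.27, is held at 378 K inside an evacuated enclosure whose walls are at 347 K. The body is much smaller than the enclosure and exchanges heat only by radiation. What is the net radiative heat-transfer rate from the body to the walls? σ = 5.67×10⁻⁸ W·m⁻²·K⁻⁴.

P_net ≈ 0.0410 W

For a small grey body in a large enclosure: P_net = εσA(T_body⁴ − T_wall⁴).
A = 4πr² = 4.524×10⁻⁴ m²; T_body⁴ − T_wall⁴ = 2.042×10¹⁰ − 1.450×10¹⁰ = 5.918×10⁹ K⁴.
|P_net| = 0.27·5.67×10⁻⁸·4.524×10⁻⁴·5.918×10⁹.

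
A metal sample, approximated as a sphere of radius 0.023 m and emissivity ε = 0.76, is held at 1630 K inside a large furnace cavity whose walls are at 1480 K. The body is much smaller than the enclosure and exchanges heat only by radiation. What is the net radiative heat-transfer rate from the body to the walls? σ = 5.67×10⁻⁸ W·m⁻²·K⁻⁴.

P_net ≈ 648 W

For a small grey body in a large enclosure: P_net = εσA(T_body⁴ − T_wall⁴).
A = 4πr² = 0.006648 m²; T_body⁴ − T_wall⁴ = 7.059×10¹² − 4.798×10¹² = 2.261×10¹² K⁴.
|P_net| = 0.76·5.67×10⁻⁸·0.006648·2.261×10¹².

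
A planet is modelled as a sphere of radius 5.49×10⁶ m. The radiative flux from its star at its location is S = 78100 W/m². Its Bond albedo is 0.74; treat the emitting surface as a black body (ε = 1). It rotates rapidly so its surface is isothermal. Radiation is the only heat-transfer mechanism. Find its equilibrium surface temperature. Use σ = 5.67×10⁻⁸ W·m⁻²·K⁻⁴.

T ≈ 547 K

At equilibrium, absorbed power = emitted power.
Absorbing cross-section = πr² = 9.469×10¹³ m²; emitting surface = 4πr² = 3.788×10¹⁴ m² (ratio 4).
(1−a)S·A_cross = εσ·A_surf·T⁴  ⇒  T⁴ = (1−a)S/(4σ).
T⁴ = 0.260·78100/(4·5.67×10⁻⁸) = 8.953×10¹⁰ K⁴.
T = (8.953×10¹⁰)^(1/4).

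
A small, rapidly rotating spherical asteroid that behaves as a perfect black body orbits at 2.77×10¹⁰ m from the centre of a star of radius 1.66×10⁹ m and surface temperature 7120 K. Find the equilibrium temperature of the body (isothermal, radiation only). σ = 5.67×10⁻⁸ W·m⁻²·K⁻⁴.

T ≈ 1230 K

The star's surface emits σT_*⁴; at distance d the flux is S = σT_*⁴(R_*/d)².
S = 5.67×10⁻⁸·(7120)⁴·(1.66×10⁹/2.77×10¹⁰)² = 5.233×10⁵ W/m².
For an isothermal sphere T⁴ = (1−a)S/(4σ) = 2.307×10¹² K⁴.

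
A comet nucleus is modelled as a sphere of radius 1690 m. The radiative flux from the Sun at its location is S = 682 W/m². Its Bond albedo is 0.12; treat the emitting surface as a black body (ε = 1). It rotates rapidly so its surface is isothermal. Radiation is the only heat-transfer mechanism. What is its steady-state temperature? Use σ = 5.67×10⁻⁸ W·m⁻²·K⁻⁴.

T ≈ 227 K

At equilibrium, absorbed power = emitted power.
Absorbing cross-section = πr² = 8.973×10⁶ m²; emitting surface = 4πr² = 3.589×10⁷ m² (ratio 4).
(1−a)S·A_cross = εσ·A_surf·T⁴  ⇒  T⁴ = (1−a)S/(4σ).
T⁴ = 0.880·682/(4·5.67×10⁻⁸) = 2.646×10⁹ K⁴.
T = (2.646×10⁹)^(1/4).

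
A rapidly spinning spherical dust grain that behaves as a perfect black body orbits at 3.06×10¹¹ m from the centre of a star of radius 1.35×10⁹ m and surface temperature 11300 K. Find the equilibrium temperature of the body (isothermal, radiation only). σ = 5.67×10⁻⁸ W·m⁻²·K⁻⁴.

T ≈ 531 K

The star's surface emits σT_*⁴; at distance d the flux is S = σT_*⁴(R_*/d)².
S = 5.67×10⁻⁸·(11300)⁴·(1.35×10⁹/3.06×10¹¹)² = 17990 W/m².
For an isothermal sphere T⁴ = (1−a)S/(4σ) = 7.934×10¹⁰ K⁴.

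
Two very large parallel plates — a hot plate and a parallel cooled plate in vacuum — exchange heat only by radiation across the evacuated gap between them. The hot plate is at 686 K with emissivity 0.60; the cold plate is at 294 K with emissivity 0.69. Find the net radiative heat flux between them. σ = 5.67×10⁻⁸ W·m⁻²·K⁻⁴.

For two infinite grey parallel plates, q = σ(T₁⁴ − T₂⁴)/(1/ε₁ + 1/ε₂ − 1).
T₁⁴ − T₂⁴ = 2.215×10¹¹ − 7.471×10⁹ = 2.140×10¹¹ K⁴.
1/ε₁ + 1/ε₂ − 1 = 1.667 + 1.449 − 1 = 2.116.
q = 5.67×10⁻⁸ × 2.140×10¹¹ / 2.116.

q ≈ 5730 W/m²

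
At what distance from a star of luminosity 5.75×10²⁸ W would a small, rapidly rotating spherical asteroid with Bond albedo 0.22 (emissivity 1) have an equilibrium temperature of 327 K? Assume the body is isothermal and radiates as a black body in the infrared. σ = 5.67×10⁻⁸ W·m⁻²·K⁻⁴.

For an isothermal black-emitting sphere, (1−a)S·πr² = σ·4πr²·T⁴ ⇒ S = 4σT⁴/(1−a).
S = 4·5.67×10⁻⁸·(327)⁴/0.780 = 3325 W/m².
Flux falls as S = L/(4πd²), so d = √(L/(4πS)) = √(5.75×10²⁸/(4π·3325)).

d ≈ 1.17×10¹² m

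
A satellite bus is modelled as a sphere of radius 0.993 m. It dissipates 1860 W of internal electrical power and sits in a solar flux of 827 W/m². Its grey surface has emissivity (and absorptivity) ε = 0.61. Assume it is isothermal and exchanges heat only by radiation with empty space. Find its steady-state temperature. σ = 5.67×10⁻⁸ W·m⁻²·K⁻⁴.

At steady state, absorbed solar power + internal power = radiated power.
Absorbed: α·S·A_cross = 0.61·827·3.098 = 1563 W (cross-section πr²).
Total input = 1563 + 1860 = 3423 W.
Radiated: εσ·A_surf·T⁴ with A_surf = 4πr² = 12.39 m².
T⁴ = 3423/(0.61·5.67×10⁻⁸·12.39) = 7.986×10⁹ K⁴.

T ≈ 299 K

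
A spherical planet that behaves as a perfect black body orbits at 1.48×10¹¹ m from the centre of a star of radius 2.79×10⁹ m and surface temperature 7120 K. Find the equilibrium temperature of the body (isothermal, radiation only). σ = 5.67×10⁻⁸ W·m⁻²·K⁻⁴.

T ≈ 691 K

The star's surface emits σT_*⁴; at distance d the flux is S = σT_*⁴(R_*/d)².
S = 5.67×10⁻⁸·(7120)⁴·(2.79×10⁹/1.48×10¹¹)² = 51780 W/m².
For an isothermal sphere T⁴ = (1−a)S/(4σ) = 2.283×10¹¹ K⁴.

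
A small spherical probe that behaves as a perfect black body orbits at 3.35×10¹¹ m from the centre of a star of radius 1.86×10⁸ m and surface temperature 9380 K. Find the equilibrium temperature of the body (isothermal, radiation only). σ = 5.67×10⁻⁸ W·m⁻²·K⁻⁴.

T ≈ 156 K

The star's surface emits σT_*⁴; at distance d the flux is S = σT_*⁴(R_*/d)².
S = 5.67×10⁻⁸·(9380)⁴·(1.86×10⁸/3.35×10¹¹)² = 135.3 W/m².
For an isothermal sphere T⁴ = (1−a)S/(4σ) = 5.966×10⁸ K⁴.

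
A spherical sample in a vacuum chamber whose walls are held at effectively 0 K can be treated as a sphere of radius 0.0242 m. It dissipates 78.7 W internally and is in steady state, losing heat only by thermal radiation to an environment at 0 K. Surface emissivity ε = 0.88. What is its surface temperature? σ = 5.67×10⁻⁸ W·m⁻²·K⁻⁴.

T ≈ 680 K

Steady state: internal power = radiated power, P = εσA T⁴.
Radiating area A = 4πr² = 0.007359 m².
T⁴ = P/(εσA) = 78.7/(0.88·5.67×10⁻⁸·0.007359) = 2.143×10¹¹ K⁴.
T = (2.143×10¹¹)^(1/4).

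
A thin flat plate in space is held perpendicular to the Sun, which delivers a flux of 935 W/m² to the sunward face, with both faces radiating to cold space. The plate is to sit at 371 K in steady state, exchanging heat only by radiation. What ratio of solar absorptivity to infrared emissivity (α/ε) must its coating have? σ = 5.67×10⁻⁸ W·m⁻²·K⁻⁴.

α/ε ≈ 2.30

Balance: αS·A = εσ·2A·T⁴ ⇒ α/ε = 2σT⁴/S.
α/ε = 2·5.67×10⁻⁸·(371)⁴/935 = 2·5.67×10⁻⁸·1.895×10¹⁰/935.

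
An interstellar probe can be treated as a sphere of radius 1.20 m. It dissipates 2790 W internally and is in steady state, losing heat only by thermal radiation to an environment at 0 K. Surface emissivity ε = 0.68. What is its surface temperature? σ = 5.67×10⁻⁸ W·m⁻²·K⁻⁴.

Steady state: internal power = radiated power, P = εσA T⁴.
Radiating area A = 4πr² = 18.10 m².
T⁴ = P/(εσA) = 2790/(0.68·5.67×10⁻⁸·18.10) = 3.999×10⁹ K⁴.
T = (3.999×10⁹)^(1/4).

T ≈ 251 K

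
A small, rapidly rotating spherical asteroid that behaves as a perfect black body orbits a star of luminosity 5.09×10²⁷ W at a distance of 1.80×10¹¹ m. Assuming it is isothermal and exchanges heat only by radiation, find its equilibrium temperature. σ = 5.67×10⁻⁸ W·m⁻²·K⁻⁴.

T ≈ 485 K

First find the stellar flux at distance d: S = L/(4πd²) = 5.09×10²⁷/(4π·(1.80×10¹¹)²) = 12500 W/m².
For an isothermal sphere, absorbed (1−a)S·πr² = emitted σ·4πr²·T⁴, so T⁴ = (1−a)S/(4σ).
T⁴ = 1.00·12500/(4·5.67×10⁻⁸) = 5.512×10¹⁰ K⁴.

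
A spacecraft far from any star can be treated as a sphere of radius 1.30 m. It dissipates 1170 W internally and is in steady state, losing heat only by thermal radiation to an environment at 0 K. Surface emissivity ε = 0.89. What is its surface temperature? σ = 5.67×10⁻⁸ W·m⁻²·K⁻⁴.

Steady state: internal power = radiated power, P = εσA T⁴.
Radiating area A = 4πr² = 21.24 m².
T⁴ = P/(εσA) = 1170/(0.89·5.67×10⁻⁸·21.24) = 1.092×10⁹ K⁴.
T = (1.092×10⁹)^(1/4).

T ≈ 182 K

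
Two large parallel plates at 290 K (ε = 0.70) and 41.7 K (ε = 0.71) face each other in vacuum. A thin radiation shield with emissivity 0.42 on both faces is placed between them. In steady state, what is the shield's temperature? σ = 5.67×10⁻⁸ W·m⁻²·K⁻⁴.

T_s ≈ 244 K

In steady state the net flux on the hot side equals that on the cold side.
σ(T₁⁴−T_s⁴)/D₁ = σ(T_s⁴−T₂⁴)/D₂, with D₁ = 1/ε₁+1/ε_s−1 = 2.810, D₂ = 1/ε_s+1/ε₂−1 = 2.789.
Solve for T_s⁴: T_s⁴ = (D₂·T₁⁴ + D₁·T₂⁴)/(D₁+D₂) = 3.525×10⁹ K⁴.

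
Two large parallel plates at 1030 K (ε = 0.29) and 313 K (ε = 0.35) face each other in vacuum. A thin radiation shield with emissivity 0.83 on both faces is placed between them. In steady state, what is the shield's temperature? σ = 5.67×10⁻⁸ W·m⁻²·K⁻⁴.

In steady state the net flux on the hot side equals that on the cold side.
σ(T₁⁴−T_s⁴)/D₁ = σ(T_s⁴−T₂⁴)/D₂, with D₁ = 1/ε₁+1/ε_s−1 = 3.653, D₂ = 1/ε_s+1/ε₂−1 = 3.062.
Solve for T_s⁴: T_s⁴ = (D₂·T₁⁴ + D₁·T₂⁴)/(D₁+D₂) = 5.184×10¹¹ K⁴.

T_s ≈ 849 K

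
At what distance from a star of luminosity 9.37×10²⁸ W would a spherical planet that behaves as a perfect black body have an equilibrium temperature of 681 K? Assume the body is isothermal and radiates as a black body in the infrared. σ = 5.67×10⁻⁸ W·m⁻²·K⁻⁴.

d ≈ 3.91×10¹¹ m

For an isothermal black-emitting sphere, (1−a)S·πr² = σ·4πr²·T⁴ ⇒ S = 4σT⁴/(1−a).
S = 4·5.67×10⁻⁸·(681)⁴/1.00 = 48780 W/m².
Flux falls as S = L/(4πd²), so d = √(L/(4πS)) = √(9.37×10²⁸/(4π·48780)).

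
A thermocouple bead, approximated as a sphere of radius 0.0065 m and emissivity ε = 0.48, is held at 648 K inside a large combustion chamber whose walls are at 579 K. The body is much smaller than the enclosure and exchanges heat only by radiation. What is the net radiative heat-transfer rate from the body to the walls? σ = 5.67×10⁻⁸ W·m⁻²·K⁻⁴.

For a small grey body in a large enclosure: P_net = εσA(T_body⁴ − T_wall⁴).
A = 4πr² = 5.309×10⁻⁴ m²; T_body⁴ − T_wall⁴ = 1.763×10¹¹ − 1.124×10¹¹ = 6.393×10¹⁰ K⁴.
|P_net| = 0.48·5.67×10⁻⁸·5.309×10⁻⁴·6.393×10¹⁰.

P_net ≈ 0.924 W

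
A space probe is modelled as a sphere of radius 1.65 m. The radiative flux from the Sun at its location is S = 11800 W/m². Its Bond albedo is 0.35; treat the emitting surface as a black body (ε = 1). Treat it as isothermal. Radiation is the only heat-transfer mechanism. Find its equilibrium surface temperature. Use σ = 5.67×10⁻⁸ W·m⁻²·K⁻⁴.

T ≈ 429 K

At equilibrium, absorbed power = emitted power.
Absorbing cross-section = πr² = 8.553 m²; emitting surface = 4πr² = 34.21 m² (ratio 4).
(1−a)S·A_cross = εσ·A_surf·T⁴  ⇒  T⁴ = (1−a)S/(4σ).
T⁴ = 0.650·11800/(4·5.67×10⁻⁸) = 3.382×10¹⁰ K⁴.
T = (3.382×10¹⁰)^(1/4).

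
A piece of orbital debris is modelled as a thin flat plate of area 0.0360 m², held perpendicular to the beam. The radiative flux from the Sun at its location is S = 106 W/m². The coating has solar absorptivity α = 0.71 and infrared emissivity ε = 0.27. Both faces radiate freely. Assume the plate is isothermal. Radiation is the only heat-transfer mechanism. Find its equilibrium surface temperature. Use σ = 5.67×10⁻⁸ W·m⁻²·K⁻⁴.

T ≈ 223 K

At equilibrium, absorbed power = emitted power.
Absorbing cross-section = A = 0.03600 m²; emitting surface = 2A = 0.07200 m² (ratio 2).
αS·A_cross = εσ·A_surf·T⁴  ⇒  T⁴ = αS/(ε·2σ).
T⁴ = 0.710·106/(0.27·2·5.67×10⁻⁸) = 2.458×10⁹ K⁴.
T = (2.458×10⁹)^(1/4).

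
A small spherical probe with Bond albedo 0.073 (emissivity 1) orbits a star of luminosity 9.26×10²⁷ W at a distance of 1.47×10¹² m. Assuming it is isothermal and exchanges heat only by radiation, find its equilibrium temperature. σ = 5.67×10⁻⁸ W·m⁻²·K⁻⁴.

First find the stellar flux at distance d: S = L/(4πd²) = 9.26×10²⁷/(4π·(1.47×10¹²)²) = 341.0 W/m².
For an isothermal sphere, absorbed (1−a)S·πr² = emitted σ·4πr²·T⁴, so T⁴ = (1−a)S/(4σ).
T⁴ = 0.927·341.0/(4·5.67×10⁻⁸) = 1.394×10⁹ K⁴.

T ≈ 193 K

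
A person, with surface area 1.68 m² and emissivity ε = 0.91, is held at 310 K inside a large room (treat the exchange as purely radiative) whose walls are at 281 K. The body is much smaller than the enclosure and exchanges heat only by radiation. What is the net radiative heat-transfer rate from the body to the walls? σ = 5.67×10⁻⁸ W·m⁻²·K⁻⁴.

For a small grey body in a large enclosure: P_net = εσA(T_body⁴ − T_wall⁴).
A = 1.68 m²; T_body⁴ − T_wall⁴ = 9.235×10⁹ − 6.235×10⁹ = 3.000×10⁹ K⁴.
|P_net| = 0.91·5.67×10⁻⁸·1.680·3.000×10⁹.

P_net ≈ 260 W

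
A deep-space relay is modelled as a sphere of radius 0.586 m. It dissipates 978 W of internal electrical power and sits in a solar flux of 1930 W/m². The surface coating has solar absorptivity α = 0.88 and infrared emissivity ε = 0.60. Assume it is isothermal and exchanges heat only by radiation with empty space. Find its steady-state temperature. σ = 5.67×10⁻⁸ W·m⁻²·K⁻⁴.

At steady state, absorbed solar power + internal power = radiated power.
Absorbed: α·S·A_cross = 0.88·1930·1.079 = 1832 W (cross-section πr²).
Total input = 1832 + 978 = 2810 W.
Radiated: εσ·A_surf·T⁴ with A_surf = 4πr² = 4.315 m².
T⁴ = 2810/(0.60·5.67×10⁻⁸·4.315) = 1.914×10¹⁰ K⁴.

T ≈ 372 K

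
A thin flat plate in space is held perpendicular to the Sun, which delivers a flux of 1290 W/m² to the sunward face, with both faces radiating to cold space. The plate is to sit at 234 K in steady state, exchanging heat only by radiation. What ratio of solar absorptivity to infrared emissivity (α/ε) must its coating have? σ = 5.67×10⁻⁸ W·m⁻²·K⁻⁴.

α/ε ≈ 0.264

Balance: αS·A = εσ·2A·T⁴ ⇒ α/ε = 2σT⁴/S.
α/ε = 2·5.67×10⁻⁸·(234)⁴/1290 = 2·5.67×10⁻⁸·2.998×10⁹/1290.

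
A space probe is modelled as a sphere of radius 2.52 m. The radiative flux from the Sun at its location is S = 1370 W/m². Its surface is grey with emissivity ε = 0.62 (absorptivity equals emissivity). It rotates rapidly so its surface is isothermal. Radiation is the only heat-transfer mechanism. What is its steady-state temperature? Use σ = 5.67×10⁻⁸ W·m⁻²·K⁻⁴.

T ≈ 279 K

At equilibrium, absorbed power = emitted power.
Absorbing cross-section = πr² = 19.95 m²; emitting surface = 4πr² = 79.80 m² (ratio 4).
εS·A_cross = εσ·A_surf·T⁴  ⇒  T⁴ = S/(4σ)   (ε cancels).
T⁴ = 1370/(4·5.67×10⁻⁸) = 6.041×10⁹ K⁴.
T = (6.041×10⁹)^(1/4).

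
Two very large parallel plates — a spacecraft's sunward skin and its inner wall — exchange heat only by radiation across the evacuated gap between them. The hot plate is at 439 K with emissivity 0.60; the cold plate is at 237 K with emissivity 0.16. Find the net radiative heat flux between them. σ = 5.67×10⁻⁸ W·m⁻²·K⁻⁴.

q ≈ 279 W/m²

For two infinite grey parallel plates, q = σ(T₁⁴ − T₂⁴)/(1/ε₁ + 1/ε₂ − 1).
T₁⁴ − T₂⁴ = 3.714×10¹⁰ − 3.155×10⁹ = 3.399×10¹⁰ K⁴.
1/ε₁ + 1/ε₂ − 1 = 1.667 + 6.250 − 1 = 6.917.
q = 5.67×10⁻⁸ × 3.399×10¹⁰ / 6.917.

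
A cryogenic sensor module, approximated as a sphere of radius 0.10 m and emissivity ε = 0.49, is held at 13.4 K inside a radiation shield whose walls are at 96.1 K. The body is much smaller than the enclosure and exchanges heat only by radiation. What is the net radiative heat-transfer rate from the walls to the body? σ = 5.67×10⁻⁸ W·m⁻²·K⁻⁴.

For a small grey body in a large enclosure: P_net = εσA(T_body⁴ − T_wall⁴).
A = 4πr² = 0.1257 m²; T_body⁴ − T_wall⁴ = 32240 − 8.529×10⁷ = -8.526×10⁷ K⁴.
|P_net| = 0.49·5.67×10⁻⁸·0.1257·8.526×10⁷.

P_net ≈ 0.298 W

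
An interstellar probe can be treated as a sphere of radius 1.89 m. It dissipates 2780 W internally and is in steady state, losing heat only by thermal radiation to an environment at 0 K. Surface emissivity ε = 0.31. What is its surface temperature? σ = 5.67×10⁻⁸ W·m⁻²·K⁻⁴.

Steady state: internal power = radiated power, P = εσA T⁴.
Radiating area A = 4πr² = 44.89 m².
T⁴ = P/(εσA) = 2780/(0.31·5.67×10⁻⁸·44.89) = 3.523×10⁹ K⁴.
T = (3.523×10⁹)^(1/4).

T ≈ 244 K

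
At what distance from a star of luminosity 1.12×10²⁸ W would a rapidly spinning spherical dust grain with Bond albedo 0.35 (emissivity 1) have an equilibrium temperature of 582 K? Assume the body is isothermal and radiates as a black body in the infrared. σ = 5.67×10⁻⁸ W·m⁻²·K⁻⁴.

For an isothermal black-emitting sphere, (1−a)S·πr² = σ·4πr²·T⁴ ⇒ S = 4σT⁴/(1−a).
S = 4·5.67×10⁻⁸·(582)⁴/0.650 = 40030 W/m².
Flux falls as S = L/(4πd²), so d = √(L/(4πS)) = √(1.12×10²⁸/(4π·40030)).

d ≈ 1.49×10¹¹ m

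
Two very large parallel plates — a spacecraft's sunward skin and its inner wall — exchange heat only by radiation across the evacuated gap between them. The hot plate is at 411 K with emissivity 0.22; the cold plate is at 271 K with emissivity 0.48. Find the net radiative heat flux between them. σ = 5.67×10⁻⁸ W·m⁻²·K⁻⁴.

For two infinite grey parallel plates, q = σ(T₁⁴ − T₂⁴)/(1/ε₁ + 1/ε₂ − 1).
T₁⁴ − T₂⁴ = 2.853×10¹⁰ − 5.394×10⁹ = 2.314×10¹⁰ K⁴.
1/ε₁ + 1/ε₂ − 1 = 4.545 + 2.083 − 1 = 5.629.
q = 5.67×10⁻⁸ × 2.314×10¹⁰ / 5.629.

q ≈ 233 W/m²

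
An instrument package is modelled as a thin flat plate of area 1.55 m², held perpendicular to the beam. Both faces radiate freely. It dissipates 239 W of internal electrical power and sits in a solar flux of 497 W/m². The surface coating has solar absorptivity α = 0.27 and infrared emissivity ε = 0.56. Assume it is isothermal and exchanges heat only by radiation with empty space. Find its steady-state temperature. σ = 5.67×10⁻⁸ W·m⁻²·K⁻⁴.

T ≈ 260 K

At steady state, absorbed solar power + internal power = radiated power.
Absorbed: α·S·A_cross = 0.27·497·1.550 = 208.0 W (cross-section A).
Total input = 208.0 + 239 = 447.0 W.
Radiated: εσ·A_surf·T⁴ with A_surf = 2A = 3.100 m².
T⁴ = 447.0/(0.56·5.67×10⁻⁸·3.100) = 4.541×10⁹ K⁴.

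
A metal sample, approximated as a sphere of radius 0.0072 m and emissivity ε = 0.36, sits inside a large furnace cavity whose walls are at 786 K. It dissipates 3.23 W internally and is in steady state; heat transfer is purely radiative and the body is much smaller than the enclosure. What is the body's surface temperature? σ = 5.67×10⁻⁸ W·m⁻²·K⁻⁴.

T ≈ 889 K

For a small grey body in a large enclosure, net radiated power = εσA(T⁴ − T_w⁴).
Steady state: P = εσA(T⁴ − T_w⁴) with A = 4πr² = 6.514×10⁻⁴ m².
T⁴ = P/(εσA) + T_w⁴ = 3.23/(0.36·5.67×10⁻⁸·6.514×10⁻⁴) + (786)⁴
    = 2.429×10¹¹ + 3.817×10¹¹ = 6.246×10¹¹ K⁴.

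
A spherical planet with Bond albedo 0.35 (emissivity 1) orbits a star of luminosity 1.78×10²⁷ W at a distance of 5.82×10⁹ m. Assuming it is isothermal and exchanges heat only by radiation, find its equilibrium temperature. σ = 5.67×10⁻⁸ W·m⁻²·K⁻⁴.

T ≈ 1860 K

First find the stellar flux at distance d: S = L/(4πd²) = 1.78×10²⁷/(4π·(5.82×10⁹)²) = 4.182×10⁶ W/m².
For an isothermal sphere, absorbed (1−a)S·πr² = emitted σ·4πr²·T⁴, so T⁴ = (1−a)S/(4σ).
T⁴ = 0.650·4.182×10⁶/(4·5.67×10⁻⁸) = 1.198×10¹³ K⁴.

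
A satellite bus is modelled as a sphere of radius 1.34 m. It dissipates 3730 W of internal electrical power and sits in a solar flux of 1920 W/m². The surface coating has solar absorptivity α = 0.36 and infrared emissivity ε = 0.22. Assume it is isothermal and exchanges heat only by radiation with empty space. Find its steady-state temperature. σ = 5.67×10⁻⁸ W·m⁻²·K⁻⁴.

At steady state, absorbed solar power + internal power = radiated power.
Absorbed: α·S·A_cross = 0.36·1920·5.641 = 3899 W (cross-section πr²).
Total input = 3899 + 3730 = 7629 W.
Radiated: εσ·A_surf·T⁴ with A_surf = 4πr² = 22.56 m².
T⁴ = 7629/(0.22·5.67×10⁻⁸·22.56) = 2.710×10¹⁰ K⁴.

T ≈ 406 K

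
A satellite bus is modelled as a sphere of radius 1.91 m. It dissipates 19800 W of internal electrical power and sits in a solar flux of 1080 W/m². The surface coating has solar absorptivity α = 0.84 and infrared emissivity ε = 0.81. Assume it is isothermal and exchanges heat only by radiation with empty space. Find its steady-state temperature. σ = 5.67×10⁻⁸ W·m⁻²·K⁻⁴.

T ≈ 346 K

At steady state, absorbed solar power + internal power = radiated power.
Absorbed: α·S·A_cross = 0.84·1080·11.46 = 10400 W (cross-section πr²).
Total input = 10400 + 19800 = 30200 W.
Radiated: εσ·A_surf·T⁴ with A_surf = 4πr² = 45.84 m².
T⁴ = 30200/(0.81·5.67×10⁻⁸·45.84) = 1.434×10¹⁰ K⁴.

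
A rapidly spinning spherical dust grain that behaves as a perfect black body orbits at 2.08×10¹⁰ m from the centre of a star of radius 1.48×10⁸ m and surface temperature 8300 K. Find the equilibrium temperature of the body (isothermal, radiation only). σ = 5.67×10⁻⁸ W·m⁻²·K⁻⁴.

The star's surface emits σT_*⁴; at distance d the flux is S = σT_*⁴(R_*/d)².
S = 5.67×10⁻⁸·(8300)⁴·(1.48×10⁸/2.08×10¹⁰)² = 13620 W/m².
For an isothermal sphere T⁴ = (1−a)S/(4σ) = 6.007×10¹⁰ K⁴.

T ≈ 495 K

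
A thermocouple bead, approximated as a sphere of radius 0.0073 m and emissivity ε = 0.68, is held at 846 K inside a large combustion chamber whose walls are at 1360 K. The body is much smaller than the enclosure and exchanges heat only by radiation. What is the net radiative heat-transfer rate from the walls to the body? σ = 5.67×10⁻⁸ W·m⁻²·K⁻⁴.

P_net ≈ 75.1 W

For a small grey body in a large enclosure: P_net = εσA(T_body⁴ − T_wall⁴).
A = 4πr² = 6.697×10⁻⁴ m²; T_body⁴ − T_wall⁴ = 5.122×10¹¹ − 3.421×10¹² = -2.909×10¹² K⁴.
|P_net| = 0.68·5.67×10⁻⁸·6.697×10⁻⁴·2.909×10¹².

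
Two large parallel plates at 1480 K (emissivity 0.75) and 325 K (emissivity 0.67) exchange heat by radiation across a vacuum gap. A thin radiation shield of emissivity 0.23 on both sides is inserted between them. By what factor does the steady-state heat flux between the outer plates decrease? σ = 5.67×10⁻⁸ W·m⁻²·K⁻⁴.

Without shield: q₀ = σΔ(T⁴)/(1/ε₁+1/ε₂−1) with denominator 1.826.
With shield the two gaps are in series; the resistances add: (1/ε₁+1/ε_s−1)+(1/ε_s+1/ε₂−1) = 4.681+4.840 = 9.522.
Heat-flux ratio q₀/q = 9.522/1.826.

factor ≈ 5.21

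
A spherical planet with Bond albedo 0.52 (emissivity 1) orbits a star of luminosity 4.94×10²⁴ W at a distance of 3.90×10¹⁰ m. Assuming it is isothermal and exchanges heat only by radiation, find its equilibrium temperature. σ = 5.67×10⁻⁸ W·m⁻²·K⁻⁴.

First find the stellar flux at distance d: S = L/(4πd²) = 4.94×10²⁴/(4π·(3.90×10¹⁰)²) = 258.5 W/m².
For an isothermal sphere, absorbed (1−a)S·πr² = emitted σ·4πr²·T⁴, so T⁴ = (1−a)S/(4σ).
T⁴ = 0.480·258.5/(4·5.67×10⁻⁸) = 5.470×10⁸ K⁴.

T ≈ 153 K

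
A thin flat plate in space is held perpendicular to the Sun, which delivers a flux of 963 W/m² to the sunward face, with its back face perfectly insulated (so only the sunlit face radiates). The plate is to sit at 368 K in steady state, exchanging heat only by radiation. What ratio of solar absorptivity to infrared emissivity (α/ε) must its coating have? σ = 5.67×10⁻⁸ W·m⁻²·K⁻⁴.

Balance: αS·A = εσ·1A·T⁴ ⇒ α/ε = σT⁴/S.
α/ε = 5.67×10⁻⁸·(368)⁴/963 = 5.67×10⁻⁸·1.834×10¹⁰/963.

α/ε ≈ 1.08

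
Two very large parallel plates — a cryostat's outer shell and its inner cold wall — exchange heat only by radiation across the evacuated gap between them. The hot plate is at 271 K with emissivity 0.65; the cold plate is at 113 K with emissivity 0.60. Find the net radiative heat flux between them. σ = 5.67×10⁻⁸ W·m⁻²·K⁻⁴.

q ≈ 134 W/m²

For two infinite grey parallel plates, q = σ(T₁⁴ − T₂⁴)/(1/ε₁ + 1/ε₂ − 1).
T₁⁴ − T₂⁴ = 5.394×10⁹ − 1.630×10⁸ = 5.231×10⁹ K⁴.
1/ε₁ + 1/ε₂ − 1 = 1.538 + 1.667 − 1 = 2.205.
q = 5.67×10⁻⁸ × 5.231×10⁹ / 2.205.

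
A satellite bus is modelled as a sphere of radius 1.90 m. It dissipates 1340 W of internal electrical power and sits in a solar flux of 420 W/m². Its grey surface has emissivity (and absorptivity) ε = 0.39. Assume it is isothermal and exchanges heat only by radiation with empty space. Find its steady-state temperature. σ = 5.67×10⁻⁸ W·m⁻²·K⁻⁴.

T ≈ 238 K

At steady state, absorbed solar power + internal power = radiated power.
Absorbed: α·S·A_cross = 0.39·420·11.34 = 1858 W (cross-section πr²).
Total input = 1858 + 1340 = 3198 W.
Radiated: εσ·A_surf·T⁴ with A_surf = 4πr² = 45.36 m².
T⁴ = 3198/(0.39·5.67×10⁻⁸·45.36) = 3.188×10⁹ K⁴.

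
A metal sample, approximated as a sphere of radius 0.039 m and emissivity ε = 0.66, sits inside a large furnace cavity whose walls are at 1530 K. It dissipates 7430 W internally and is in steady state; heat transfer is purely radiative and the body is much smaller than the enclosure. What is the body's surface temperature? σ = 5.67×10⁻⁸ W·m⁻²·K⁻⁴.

For a small grey body in a large enclosure, net radiated power = εσA(T⁴ − T_w⁴).
Steady state: P = εσA(T⁴ − T_w⁴) with A = 4πr² = 0.01911 m².
T⁴ = P/(εσA) + T_w⁴ = 7430/(0.66·5.67×10⁻⁸·0.01911) + (1530)⁴
    = 1.039×10¹³ + 5.480×10¹² = 1.587×10¹³ K⁴.

T ≈ 2000 K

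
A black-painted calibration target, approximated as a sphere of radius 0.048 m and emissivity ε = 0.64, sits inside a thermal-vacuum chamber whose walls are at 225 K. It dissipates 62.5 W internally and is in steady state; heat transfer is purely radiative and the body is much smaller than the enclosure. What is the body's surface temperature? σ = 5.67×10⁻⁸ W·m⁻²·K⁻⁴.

T ≈ 499 K

For a small grey body in a large enclosure, net radiated power = εσA(T⁴ − T_w⁴).
Steady state: P = εσA(T⁴ − T_w⁴) with A = 4πr² = 0.02895 m².
T⁴ = P/(εσA) + T_w⁴ = 62.5/(0.64·5.67×10⁻⁸·0.02895) + (225)⁴
    = 5.949×10¹⁰ + 2.563×10⁹ = 6.205×10¹⁰ K⁴.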